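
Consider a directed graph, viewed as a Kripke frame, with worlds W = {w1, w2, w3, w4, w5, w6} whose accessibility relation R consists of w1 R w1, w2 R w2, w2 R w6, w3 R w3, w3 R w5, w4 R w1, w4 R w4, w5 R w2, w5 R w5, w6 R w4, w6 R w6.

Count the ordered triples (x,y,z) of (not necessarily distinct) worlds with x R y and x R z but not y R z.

5

Enumerating: (w2,w6,w2), (w3,w5,w3), (w4,w1,w4), (w5,w2,w5), (w6,w4,w6).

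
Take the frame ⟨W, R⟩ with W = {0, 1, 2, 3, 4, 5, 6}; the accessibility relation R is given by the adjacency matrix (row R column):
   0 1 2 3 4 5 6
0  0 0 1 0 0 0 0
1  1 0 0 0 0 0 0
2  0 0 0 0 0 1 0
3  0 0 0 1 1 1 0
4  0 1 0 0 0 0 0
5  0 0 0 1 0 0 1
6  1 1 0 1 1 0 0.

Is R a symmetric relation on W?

Symmetric: no — 0 R 2 but not 2 R 0.

No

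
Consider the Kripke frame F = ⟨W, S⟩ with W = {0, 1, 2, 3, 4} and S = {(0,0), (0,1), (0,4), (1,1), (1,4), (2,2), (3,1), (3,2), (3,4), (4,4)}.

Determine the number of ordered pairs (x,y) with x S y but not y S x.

6

Enumerating: (0,1), (0,4), (1,4), (3,1), (3,2), (3,4).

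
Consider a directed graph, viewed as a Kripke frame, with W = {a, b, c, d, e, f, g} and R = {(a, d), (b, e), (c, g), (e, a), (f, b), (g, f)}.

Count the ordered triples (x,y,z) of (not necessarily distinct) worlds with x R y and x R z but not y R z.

Enumerating: (a,d,d), (b,e,e), (c,g,g), (e,a,a), (f,b,b), (g,f,f).

6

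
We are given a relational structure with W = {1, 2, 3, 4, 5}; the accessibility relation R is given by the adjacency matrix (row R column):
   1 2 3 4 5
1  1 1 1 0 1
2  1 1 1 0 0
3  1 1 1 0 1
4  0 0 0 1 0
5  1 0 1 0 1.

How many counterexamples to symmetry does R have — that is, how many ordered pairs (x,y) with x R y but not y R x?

0

R is symmetric; there are no such tuples.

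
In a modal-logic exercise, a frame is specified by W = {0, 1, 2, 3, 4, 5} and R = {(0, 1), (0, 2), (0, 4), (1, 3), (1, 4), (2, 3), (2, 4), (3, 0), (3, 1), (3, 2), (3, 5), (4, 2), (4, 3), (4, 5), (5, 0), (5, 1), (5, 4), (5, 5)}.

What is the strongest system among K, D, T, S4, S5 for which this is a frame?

D

Serial (axiom D): yes — every world has a successor (e.g. 0 R 1).
Reflexive (axiom T): no — 0 is not related to itself.
Transitive (axiom 4): no — 0 R 1 and 1 R 3, but not 0 R 3.
Euclidean (axiom 5): no — 0 R 1 and 0 R 2, but not 1 R 2.
So F validates K, D; T would additionally require R to be reflexive. The strongest is D.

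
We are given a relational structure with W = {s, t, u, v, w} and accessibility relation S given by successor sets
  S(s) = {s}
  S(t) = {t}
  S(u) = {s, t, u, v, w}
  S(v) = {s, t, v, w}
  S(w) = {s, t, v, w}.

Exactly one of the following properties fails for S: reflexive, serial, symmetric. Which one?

symmetric

Reflexive: yes — every world is S-related to itself.
Serial: yes — every world has a successor (e.g. s S s).
Symmetric: no — u S s but not s S u.
Only symmetric fails.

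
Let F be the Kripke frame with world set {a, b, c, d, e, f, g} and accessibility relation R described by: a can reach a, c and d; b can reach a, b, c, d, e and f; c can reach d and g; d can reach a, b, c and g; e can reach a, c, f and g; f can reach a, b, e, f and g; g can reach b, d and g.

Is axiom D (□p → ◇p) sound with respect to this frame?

Yes

Axiom D corresponds to the accessibility relation being serial.
Serial: yes — every world has a successor (e.g. a R a).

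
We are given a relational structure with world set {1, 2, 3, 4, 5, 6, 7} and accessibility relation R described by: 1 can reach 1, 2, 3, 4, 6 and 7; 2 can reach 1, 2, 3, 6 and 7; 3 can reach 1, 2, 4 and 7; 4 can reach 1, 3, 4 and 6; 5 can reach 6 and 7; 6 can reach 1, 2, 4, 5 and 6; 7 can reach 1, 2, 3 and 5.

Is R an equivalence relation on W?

No

Reflexive: no — 3 is not related to itself.
Symmetric: yes — every pair in R has its reverse in R.
Transitive: no — 1 R 6 and 6 R 5, but not 1 R 5.
So R is not an equivalence relation.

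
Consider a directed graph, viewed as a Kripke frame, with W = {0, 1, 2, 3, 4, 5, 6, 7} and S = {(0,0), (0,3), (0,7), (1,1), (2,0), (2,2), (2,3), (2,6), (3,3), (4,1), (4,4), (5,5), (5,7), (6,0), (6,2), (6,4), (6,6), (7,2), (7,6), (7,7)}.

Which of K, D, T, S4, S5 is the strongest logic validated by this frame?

Serial (axiom D): yes — every world has a successor (e.g. 0 S 0).
Reflexive (axiom T): yes — every world is S-related to itself.
Transitive (axiom 4): no — 0 S 7 and 7 S 2, but not 0 S 2.
Euclidean (axiom 5): no — 0 S 3 and 0 S 7, but not 3 S 7.
So F validates K, D, T; S4 would additionally require S to be transitive. The strongest is T.

T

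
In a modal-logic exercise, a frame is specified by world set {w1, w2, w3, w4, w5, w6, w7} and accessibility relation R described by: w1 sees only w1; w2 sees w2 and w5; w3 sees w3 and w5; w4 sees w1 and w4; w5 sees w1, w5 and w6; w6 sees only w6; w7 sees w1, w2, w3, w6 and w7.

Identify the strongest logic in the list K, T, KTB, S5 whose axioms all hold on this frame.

T

Reflexive (axiom T): yes — every world is R-related to itself.
Symmetric (axiom B): no — w2 R w5 but not w5 R w2.
Euclidean (axiom 5): no — w5 R w1 and w5 R w6, but not w1 R w6.
So F validates K, T; KTB would additionally require R to be symmetric. The strongest is T.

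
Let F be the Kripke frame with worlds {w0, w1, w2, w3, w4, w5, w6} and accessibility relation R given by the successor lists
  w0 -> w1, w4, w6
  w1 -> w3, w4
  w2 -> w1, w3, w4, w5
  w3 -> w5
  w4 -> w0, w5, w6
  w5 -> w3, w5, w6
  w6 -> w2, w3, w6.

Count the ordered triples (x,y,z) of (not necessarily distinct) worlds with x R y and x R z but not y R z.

Enumerating: (w0,w1,w1), (w0,w1,w6), (w0,w4,w1), (w0,w4,w4), (w0,w6,w1), (w0,w6,w4), (w1,w3,w3), (w1,w3,w4), (w1,w4,w3), (w1,w4,w4), (w2,w1,w1), (w2,w1,w5), … and 21 more.
Total: 33.

33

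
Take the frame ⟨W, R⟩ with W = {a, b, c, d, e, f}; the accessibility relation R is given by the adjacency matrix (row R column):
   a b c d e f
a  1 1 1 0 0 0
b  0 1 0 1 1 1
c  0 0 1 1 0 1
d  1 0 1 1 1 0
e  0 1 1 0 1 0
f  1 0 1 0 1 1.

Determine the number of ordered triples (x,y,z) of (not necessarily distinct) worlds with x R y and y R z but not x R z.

24

Enumerating: (a,b,d), (a,b,e), (a,b,f), (a,c,d), (a,c,f), (b,d,a), (b,d,c), (b,e,c), (b,f,a), (b,f,c), (c,d,a), (c,d,e), … and 12 more.
Total: 24.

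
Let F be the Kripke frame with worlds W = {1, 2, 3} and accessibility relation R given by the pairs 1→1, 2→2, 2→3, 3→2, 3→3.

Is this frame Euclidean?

Euclidean: yes — any two successors of a common world are R-related.

Yes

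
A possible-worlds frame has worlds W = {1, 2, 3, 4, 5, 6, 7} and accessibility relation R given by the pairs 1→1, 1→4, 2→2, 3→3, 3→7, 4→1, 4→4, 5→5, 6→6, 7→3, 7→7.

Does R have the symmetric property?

Yes

Symmetric: yes — every pair in R has its reverse in R.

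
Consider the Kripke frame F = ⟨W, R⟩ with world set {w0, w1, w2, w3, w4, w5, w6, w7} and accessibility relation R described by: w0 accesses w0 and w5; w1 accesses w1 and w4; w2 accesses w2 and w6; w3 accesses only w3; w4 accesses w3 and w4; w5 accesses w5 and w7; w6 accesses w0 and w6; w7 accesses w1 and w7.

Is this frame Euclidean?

No

Euclidean: no — w0 R w5 and w0 R w0, but not w5 R w0.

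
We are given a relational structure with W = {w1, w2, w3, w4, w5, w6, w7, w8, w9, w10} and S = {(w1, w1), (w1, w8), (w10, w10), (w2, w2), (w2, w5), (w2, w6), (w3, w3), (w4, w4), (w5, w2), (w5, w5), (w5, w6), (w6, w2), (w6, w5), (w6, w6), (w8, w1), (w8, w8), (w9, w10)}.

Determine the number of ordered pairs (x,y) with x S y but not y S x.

1

Enumerating: (w9,w10).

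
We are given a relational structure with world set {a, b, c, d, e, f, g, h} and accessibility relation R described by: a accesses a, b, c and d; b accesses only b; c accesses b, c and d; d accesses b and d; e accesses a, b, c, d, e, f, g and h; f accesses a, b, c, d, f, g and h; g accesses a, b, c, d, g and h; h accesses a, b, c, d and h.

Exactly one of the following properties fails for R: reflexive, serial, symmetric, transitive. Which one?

Reflexive: yes — every world is R-related to itself.
Serial: yes — every world has a successor (e.g. a R a).
Symmetric: no — a R b but not b R a.
Transitive: yes — every two-step R-path is closed by a direct edge.
Only symmetric fails.

symmetric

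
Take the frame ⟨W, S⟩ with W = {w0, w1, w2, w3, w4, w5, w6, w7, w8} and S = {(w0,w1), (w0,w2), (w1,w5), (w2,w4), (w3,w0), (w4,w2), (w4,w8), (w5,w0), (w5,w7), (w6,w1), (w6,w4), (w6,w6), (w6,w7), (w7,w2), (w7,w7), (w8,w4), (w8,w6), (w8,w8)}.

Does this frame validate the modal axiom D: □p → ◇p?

Yes

Axiom D corresponds to the accessibility relation being serial.
Serial: yes — every world has a successor (e.g. w0 S w1).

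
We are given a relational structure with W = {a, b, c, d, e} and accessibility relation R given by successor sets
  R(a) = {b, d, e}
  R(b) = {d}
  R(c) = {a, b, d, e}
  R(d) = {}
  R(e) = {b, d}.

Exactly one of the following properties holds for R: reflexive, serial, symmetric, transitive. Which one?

transitive

Reflexive: no — a is not related to itself.
Serial: no — d has no R-successor.
Symmetric: no — a R b but not b R a.
Transitive: yes — every two-step R-path is closed by a direct edge.
Only transitive holds.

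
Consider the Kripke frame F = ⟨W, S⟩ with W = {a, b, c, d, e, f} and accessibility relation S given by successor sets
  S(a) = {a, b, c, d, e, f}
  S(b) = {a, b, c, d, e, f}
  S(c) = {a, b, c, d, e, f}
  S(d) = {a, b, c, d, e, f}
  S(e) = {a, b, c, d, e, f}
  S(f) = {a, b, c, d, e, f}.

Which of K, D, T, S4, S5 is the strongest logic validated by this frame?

S5

Serial (axiom D): yes — every world has a successor (e.g. a S a).
Reflexive (axiom T): yes — every world is S-related to itself.
Transitive (axiom 4): yes — every two-step S-path is closed by a direct edge.
Euclidean (axiom 5): yes — any two successors of a common world are S-related.
So F validates K, D, T, S4, S5. The strongest is S5.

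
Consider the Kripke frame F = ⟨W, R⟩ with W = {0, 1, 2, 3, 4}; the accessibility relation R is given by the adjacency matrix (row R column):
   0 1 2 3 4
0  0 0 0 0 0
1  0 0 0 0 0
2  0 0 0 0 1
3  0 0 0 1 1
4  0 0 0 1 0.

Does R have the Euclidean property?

Euclidean: no — 2 R 4 and 2 R 4, but not 4 R 4.

No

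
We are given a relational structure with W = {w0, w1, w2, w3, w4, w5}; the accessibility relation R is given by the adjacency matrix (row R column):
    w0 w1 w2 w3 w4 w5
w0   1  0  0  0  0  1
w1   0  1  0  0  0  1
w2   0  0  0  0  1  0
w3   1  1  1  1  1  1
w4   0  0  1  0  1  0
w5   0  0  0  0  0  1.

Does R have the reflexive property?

Reflexive: no — w2 is not related to itself.

No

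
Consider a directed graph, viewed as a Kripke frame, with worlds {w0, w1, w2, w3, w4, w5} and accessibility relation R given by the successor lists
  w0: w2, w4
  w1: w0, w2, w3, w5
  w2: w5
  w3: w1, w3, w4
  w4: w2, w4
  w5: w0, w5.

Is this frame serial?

Yes

Serial: yes — every world has a successor (e.g. w0 R w2).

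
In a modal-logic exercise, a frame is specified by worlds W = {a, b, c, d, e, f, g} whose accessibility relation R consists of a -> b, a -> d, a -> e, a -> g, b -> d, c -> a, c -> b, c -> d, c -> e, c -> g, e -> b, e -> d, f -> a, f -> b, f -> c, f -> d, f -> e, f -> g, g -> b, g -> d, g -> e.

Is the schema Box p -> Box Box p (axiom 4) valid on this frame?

Yes

The schema 4 characterises exactly the transitive frames.
Transitive: yes — every two-step R-path is closed by a direct edge.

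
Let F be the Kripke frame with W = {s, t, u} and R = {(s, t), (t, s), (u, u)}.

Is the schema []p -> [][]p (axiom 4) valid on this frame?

The schema 4 characterises exactly the transitive frames.
Transitive: no — s R t and t R s, but not s R s.

No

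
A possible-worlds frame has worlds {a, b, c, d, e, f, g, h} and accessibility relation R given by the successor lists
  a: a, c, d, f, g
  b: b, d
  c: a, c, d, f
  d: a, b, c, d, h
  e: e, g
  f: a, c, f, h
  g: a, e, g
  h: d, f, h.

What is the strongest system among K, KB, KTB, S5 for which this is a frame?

KTB

Symmetric (axiom B): yes — every pair in R has its reverse in R.
Reflexive (axiom T): yes — every world is R-related to itself.
Euclidean (axiom 5): no — a R c and a R g, but not c R g.
So F validates K, KB, KTB; S5 would additionally require R to be Euclidean. The strongest is KTB.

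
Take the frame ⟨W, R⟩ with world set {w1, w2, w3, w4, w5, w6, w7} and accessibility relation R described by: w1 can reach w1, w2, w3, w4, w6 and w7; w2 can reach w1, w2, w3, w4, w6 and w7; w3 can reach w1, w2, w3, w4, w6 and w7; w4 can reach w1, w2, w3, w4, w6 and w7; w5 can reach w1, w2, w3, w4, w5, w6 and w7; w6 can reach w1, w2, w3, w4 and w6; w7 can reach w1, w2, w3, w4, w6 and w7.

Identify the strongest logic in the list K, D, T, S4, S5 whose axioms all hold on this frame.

T

Serial (axiom D): yes — every world has a successor (e.g. w1 R w1).
Reflexive (axiom T): yes — every world is R-related to itself.
Transitive (axiom 4): no — w6 R w1 and w1 R w7, but not w6 R w7.
Euclidean (axiom 5): no — w1 R w6 and w1 R w7, but not w6 R w7.
So F validates K, D, T; S4 would additionally require R to be transitive. The strongest is T.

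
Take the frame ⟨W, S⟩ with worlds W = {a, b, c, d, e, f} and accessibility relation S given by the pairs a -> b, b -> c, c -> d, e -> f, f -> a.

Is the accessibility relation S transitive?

Transitive: no — a S b and b S c, but not a S c.

No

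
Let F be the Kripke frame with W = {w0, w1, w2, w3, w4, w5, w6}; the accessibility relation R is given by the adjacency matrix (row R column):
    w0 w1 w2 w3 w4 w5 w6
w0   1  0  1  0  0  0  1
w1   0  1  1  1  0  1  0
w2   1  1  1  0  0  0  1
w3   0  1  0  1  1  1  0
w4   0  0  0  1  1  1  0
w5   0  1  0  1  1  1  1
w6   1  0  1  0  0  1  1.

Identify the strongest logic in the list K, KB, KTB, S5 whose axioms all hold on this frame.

Symmetric (axiom B): yes — every pair in R has its reverse in R.
Reflexive (axiom T): yes — every world is R-related to itself.
Euclidean (axiom 5): no — w1 R w2 and w1 R w3, but not w2 R w3.
So F validates K, KB, KTB; S5 would additionally require R to be Euclidean. The strongest is KTB.

KTB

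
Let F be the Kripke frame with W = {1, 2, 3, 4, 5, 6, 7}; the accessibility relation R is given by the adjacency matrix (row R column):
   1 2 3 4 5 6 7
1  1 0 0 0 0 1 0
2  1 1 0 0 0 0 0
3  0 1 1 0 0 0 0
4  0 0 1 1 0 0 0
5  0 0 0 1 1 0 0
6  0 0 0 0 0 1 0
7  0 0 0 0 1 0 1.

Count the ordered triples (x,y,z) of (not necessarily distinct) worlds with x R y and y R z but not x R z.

5

Enumerating: (2,1,6), (3,2,1), (4,3,2), (5,4,3), (7,5,4).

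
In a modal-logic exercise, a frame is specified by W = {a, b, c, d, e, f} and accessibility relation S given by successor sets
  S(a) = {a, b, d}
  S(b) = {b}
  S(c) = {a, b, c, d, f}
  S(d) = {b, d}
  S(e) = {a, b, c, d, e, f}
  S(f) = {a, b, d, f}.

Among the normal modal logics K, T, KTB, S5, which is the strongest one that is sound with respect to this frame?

T

Reflexive (axiom T): yes — every world is S-related to itself.
Symmetric (axiom B): no — a S b but not b S a.
Euclidean (axiom 5): no — a S b and a S d, but not b S d.
So F validates K, T; KTB would additionally require S to be symmetric. The strongest is T.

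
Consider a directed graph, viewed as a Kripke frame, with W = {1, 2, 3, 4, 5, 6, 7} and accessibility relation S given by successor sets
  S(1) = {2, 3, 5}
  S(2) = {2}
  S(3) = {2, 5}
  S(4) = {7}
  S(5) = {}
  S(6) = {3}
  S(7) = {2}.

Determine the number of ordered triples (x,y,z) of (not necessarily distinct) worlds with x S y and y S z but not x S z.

Enumerating: (4,7,2), (6,3,2), (6,3,5).

3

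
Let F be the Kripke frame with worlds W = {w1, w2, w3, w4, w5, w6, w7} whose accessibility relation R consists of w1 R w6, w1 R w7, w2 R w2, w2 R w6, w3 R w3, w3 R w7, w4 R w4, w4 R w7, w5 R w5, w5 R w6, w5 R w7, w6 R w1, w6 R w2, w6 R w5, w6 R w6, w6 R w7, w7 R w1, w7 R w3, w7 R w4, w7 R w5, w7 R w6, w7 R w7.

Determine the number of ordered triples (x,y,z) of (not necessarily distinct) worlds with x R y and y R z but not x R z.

Enumerating: (w1,w6,w1), (w1,w6,w2), (w1,w6,w5), (w1,w7,w1), (w1,w7,w3), (w1,w7,w4), (w1,w7,w5), (w2,w6,w1), (w2,w6,w5), (w2,w6,w7), (w3,w7,w1), (w3,w7,w4), … and 14 more.
Total: 26.

26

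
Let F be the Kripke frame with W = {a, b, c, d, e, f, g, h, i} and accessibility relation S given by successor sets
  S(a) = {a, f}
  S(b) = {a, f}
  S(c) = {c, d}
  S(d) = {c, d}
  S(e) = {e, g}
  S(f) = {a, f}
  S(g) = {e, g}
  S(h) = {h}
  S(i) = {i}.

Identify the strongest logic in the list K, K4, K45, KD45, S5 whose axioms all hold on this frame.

Transitive (axiom 4): yes — every two-step S-path is closed by a direct edge.
Euclidean (axiom 5): yes — any two successors of a common world are S-related.
Serial (axiom D): yes — every world has a successor (e.g. a S a).
Reflexive (axiom T): no — b is not related to itself.
So F validates K, K4, K45, KD45; S5 would additionally require S to be reflexive. The strongest is KD45.

KD45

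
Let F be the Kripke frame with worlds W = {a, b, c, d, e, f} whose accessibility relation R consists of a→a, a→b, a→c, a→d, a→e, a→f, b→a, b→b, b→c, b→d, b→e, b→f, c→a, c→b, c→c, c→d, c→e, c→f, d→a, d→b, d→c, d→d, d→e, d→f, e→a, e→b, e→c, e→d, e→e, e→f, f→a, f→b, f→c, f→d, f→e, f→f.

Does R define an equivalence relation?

Reflexive: yes — every world is R-related to itself.
Symmetric: yes — every pair in R has its reverse in R.
Transitive: yes — every two-step R-path is closed by a direct edge.
So R is an equivalence relation.

Yes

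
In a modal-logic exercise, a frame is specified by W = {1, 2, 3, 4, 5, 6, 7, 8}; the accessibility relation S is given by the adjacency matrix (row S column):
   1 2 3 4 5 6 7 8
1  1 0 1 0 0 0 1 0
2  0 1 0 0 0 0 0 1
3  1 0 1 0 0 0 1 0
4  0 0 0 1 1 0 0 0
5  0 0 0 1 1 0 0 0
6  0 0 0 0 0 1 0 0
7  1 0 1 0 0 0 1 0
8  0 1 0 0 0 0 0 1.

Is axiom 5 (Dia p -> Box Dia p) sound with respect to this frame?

Yes

Axiom 5 corresponds to the accessibility relation being Euclidean.
Euclidean: yes — any two successors of a common world are S-related.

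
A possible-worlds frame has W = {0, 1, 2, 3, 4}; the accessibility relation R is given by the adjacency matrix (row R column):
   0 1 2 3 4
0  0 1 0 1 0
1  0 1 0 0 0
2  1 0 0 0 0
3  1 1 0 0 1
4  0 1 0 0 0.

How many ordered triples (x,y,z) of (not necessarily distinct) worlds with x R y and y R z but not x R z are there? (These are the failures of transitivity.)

5

Enumerating: (0,3,0), (0,3,4), (2,0,1), (2,0,3), (3,0,3).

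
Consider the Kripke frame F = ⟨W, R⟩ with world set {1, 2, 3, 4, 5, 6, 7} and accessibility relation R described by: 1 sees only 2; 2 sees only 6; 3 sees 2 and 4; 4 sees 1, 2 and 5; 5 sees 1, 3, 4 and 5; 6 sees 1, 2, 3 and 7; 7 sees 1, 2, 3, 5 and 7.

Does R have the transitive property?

Transitive: no — 1 R 2 and 2 R 6, but not 1 R 6.

No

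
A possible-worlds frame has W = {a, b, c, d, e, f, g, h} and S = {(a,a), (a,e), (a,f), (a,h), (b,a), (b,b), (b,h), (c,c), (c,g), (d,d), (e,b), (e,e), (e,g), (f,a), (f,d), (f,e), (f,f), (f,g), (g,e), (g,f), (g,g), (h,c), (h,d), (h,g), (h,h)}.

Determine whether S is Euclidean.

Euclidean: no — a S e and a S f, but not e S f.

No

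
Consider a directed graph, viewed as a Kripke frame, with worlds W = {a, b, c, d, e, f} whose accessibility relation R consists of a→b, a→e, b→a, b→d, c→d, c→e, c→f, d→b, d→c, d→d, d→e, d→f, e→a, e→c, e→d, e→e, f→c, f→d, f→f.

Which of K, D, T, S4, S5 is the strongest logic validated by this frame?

D

Serial (axiom D): yes — every world has a successor (e.g. a R b).
Reflexive (axiom T): no — a is not related to itself.
Transitive (axiom 4): no — a R b and b R d, but not a R d.
Euclidean (axiom 5): no — a R b and a R e, but not b R e.
So F validates K, D; T would additionally require R to be reflexive. The strongest is D.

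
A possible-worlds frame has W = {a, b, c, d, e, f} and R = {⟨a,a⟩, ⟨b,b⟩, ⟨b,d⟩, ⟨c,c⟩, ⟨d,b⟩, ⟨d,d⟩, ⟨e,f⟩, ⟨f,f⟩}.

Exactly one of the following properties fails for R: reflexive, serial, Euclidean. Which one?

Reflexive: no — e is not related to itself.
Serial: yes — every world has a successor (e.g. a R a).
Euclidean: yes — any two successors of a common world are R-related.
Only reflexive fails.

reflexive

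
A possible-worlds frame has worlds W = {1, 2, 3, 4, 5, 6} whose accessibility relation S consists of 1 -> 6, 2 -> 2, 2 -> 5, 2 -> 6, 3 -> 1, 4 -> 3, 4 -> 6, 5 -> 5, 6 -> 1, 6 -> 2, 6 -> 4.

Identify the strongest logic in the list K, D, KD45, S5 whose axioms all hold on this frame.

D

Serial (axiom D): yes — every world has a successor (e.g. 1 S 6).
Euclidean (axiom 5): no — 2 S 5 and 2 S 6, but not 5 S 6.
Transitive (axiom 4): no — 1 S 6 and 6 S 2, but not 1 S 2.
Reflexive (axiom T): no — 1 is not related to itself.
So F validates K, D; KD45 would additionally require S to be Euclidean and transitive. The strongest is D.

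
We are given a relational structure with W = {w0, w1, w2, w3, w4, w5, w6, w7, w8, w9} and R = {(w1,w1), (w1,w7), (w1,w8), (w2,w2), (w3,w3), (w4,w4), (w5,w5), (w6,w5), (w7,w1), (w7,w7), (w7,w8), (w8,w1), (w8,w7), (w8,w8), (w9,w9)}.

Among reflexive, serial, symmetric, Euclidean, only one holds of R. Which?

Reflexive: no — w0 is not related to itself.
Serial: no — w0 has no R-successor.
Symmetric: no — w6 R w5 but not w5 R w6.
Euclidean: yes — any two successors of a common world are R-related.
Only Euclidean holds.

Euclidean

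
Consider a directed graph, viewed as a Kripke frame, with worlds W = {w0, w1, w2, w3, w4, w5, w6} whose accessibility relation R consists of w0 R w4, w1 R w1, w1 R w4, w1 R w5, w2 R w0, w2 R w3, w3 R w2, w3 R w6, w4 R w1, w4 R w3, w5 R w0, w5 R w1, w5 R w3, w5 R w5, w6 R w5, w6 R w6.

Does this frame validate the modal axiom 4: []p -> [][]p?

The schema 4 characterises exactly the transitive frames.
Transitive: no — w0 R w4 and w4 R w1, but not w0 R w1.

No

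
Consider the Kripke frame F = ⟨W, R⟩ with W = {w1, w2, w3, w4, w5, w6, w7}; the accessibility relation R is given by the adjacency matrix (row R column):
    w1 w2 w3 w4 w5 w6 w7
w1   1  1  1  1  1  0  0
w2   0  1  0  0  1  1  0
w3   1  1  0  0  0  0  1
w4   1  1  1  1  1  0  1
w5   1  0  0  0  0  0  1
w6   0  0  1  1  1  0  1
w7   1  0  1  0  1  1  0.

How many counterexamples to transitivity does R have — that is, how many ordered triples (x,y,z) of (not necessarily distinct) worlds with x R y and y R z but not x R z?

Enumerating: (w1,w2,w6), (w1,w3,w7), (w1,w4,w7), (w1,w5,w7), (w2,w5,w1), (w2,w5,w7), (w2,w6,w3), (w2,w6,w4), (w2,w6,w7), (w3,w1,w3), (w3,w1,w4), (w3,w1,w5), … and 28 more.
Total: 40.

40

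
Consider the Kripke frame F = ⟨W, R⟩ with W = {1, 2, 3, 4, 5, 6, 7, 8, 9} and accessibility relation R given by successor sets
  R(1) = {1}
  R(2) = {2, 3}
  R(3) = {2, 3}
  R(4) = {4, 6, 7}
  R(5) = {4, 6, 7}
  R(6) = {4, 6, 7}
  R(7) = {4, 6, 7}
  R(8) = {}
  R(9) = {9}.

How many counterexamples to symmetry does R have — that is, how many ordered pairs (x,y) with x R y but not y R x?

3

Enumerating: (5,4), (5,6), (5,7).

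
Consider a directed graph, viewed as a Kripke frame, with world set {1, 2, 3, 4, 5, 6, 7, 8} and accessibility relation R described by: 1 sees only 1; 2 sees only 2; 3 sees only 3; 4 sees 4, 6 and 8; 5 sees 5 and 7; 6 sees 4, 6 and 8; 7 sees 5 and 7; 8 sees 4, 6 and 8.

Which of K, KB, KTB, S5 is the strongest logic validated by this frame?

S5

Symmetric (axiom B): yes — every pair in R has its reverse in R.
Reflexive (axiom T): yes — every world is R-related to itself.
Euclidean (axiom 5): yes — any two successors of a common world are R-related.
So F validates K, KB, KTB, S5. The strongest is S5.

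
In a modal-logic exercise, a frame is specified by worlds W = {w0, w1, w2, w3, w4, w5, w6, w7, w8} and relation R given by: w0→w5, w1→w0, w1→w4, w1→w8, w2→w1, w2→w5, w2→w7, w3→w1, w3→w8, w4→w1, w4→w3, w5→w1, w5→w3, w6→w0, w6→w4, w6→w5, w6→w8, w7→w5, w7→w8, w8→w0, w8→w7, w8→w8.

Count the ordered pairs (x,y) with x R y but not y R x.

17

Enumerating: (w0,w5), (w1,w0), (w1,w8), (w2,w1), (w2,w5), (w2,w7), (w3,w1), (w3,w8), (w4,w3), (w5,w1), (w5,w3), (w6,w0), (w6,w4), (w6,w5), (w6,w8), (w7,w5), (w8,w0).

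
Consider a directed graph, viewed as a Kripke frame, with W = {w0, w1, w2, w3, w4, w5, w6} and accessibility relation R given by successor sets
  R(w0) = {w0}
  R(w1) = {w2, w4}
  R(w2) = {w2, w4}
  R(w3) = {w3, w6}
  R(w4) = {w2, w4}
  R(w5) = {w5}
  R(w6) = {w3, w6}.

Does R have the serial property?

Serial: yes — every world has a successor (e.g. w0 R w0).

Yes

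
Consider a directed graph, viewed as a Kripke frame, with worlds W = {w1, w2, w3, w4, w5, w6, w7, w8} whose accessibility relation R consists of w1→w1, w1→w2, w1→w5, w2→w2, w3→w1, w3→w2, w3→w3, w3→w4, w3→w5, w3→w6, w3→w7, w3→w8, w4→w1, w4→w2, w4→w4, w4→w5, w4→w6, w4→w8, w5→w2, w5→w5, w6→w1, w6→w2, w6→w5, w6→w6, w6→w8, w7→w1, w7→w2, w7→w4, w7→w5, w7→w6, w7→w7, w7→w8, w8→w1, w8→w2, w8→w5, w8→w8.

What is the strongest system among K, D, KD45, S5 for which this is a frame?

D

Serial (axiom D): yes — every world has a successor (e.g. w1 R w1).
Euclidean (axiom 5): no — w1 R w2 and w1 R w5, but not w2 R w5.
Transitive (axiom 4): yes — every two-step R-path is closed by a direct edge.
Reflexive (axiom T): yes — every world is R-related to itself.
So F validates K, D; KD45 would additionally require R to be Euclidean. The strongest is D.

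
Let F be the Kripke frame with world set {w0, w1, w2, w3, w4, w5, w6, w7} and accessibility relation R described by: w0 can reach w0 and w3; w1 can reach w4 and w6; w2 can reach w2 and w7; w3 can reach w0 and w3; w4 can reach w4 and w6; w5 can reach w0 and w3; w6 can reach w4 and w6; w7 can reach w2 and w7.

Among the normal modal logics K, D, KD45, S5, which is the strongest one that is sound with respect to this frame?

Serial (axiom D): yes — every world has a successor (e.g. w0 R w0).
Euclidean (axiom 5): yes — any two successors of a common world are R-related.
Transitive (axiom 4): yes — every two-step R-path is closed by a direct edge.
Reflexive (axiom T): no — w1 is not related to itself.
So F validates K, D, KD45; S5 would additionally require R to be reflexive. The strongest is KD45.

KD45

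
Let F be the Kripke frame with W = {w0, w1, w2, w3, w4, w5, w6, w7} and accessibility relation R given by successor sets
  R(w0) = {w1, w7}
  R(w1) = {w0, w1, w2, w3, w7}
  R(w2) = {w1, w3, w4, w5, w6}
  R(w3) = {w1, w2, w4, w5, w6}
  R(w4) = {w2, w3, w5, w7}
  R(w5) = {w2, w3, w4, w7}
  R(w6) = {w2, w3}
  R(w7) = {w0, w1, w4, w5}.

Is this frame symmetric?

Yes

Symmetric: yes — every pair in R has its reverse in R.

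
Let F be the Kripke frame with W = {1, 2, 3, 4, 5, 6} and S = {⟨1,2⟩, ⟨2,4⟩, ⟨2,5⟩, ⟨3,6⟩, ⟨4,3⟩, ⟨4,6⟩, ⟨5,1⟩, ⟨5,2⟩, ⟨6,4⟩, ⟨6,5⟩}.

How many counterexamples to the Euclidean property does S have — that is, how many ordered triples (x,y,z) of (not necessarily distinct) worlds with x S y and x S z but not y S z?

16

Enumerating: (1,2,2), (2,4,4), (2,4,5), (2,5,4), (2,5,5), (3,6,6), (4,3,3), (4,6,3), (4,6,6), (5,1,1), (5,2,1), (5,2,2), (6,4,4), (6,4,5), (6,5,4), (6,5,5).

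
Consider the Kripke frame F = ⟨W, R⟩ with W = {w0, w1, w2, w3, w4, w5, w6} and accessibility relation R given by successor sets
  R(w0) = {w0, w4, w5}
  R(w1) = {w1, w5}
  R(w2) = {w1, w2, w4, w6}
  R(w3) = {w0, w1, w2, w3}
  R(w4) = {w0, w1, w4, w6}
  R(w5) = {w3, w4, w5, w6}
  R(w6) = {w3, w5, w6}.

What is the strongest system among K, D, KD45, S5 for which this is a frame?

D

Serial (axiom D): yes — every world has a successor (e.g. w0 R w0).
Euclidean (axiom 5): no — w0 R w4 and w0 R w5, but not w4 R w5.
Transitive (axiom 4): no — w0 R w4 and w4 R w1, but not w0 R w1.
Reflexive (axiom T): yes — every world is R-related to itself.
So F validates K, D; KD45 would additionally require R to be Euclidean and transitive. The strongest is D.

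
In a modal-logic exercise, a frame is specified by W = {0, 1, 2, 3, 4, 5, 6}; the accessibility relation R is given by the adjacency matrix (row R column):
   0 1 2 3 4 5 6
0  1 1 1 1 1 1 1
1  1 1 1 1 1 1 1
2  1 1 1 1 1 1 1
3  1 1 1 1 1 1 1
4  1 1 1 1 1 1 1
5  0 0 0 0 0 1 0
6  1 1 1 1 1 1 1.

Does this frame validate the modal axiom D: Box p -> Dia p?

By correspondence theory, D is valid on a frame iff R is serial.
Serial: yes — every world has a successor (e.g. 0 R 0).

Yes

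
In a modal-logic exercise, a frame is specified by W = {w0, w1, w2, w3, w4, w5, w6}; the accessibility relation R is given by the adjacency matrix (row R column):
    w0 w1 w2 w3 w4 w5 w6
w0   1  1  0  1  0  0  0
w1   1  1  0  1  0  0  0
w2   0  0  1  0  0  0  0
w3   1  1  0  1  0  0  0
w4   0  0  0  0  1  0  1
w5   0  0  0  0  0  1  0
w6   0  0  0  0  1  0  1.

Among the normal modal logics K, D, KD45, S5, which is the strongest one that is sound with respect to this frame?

Serial (axiom D): yes — every world has a successor (e.g. w0 R w0).
Euclidean (axiom 5): yes — any two successors of a common world are R-related.
Transitive (axiom 4): yes — every two-step R-path is closed by a direct edge.
Reflexive (axiom T): yes — every world is R-related to itself.
So F validates K, D, KD45, S5. The strongest is S5.

S5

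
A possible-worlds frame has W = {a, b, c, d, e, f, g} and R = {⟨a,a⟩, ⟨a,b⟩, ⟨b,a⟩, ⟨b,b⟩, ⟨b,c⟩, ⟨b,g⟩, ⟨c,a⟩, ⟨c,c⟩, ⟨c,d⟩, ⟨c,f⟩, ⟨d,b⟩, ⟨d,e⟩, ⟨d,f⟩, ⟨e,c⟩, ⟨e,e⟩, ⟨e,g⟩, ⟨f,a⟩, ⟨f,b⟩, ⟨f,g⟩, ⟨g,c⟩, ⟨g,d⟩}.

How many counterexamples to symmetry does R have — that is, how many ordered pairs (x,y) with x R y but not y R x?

Enumerating: (b,c), (b,g), (c,a), (c,d), (c,f), (d,b), (d,e), (d,f), (e,c), (e,g), (f,a), (f,b), (f,g), (g,c), (g,d).

15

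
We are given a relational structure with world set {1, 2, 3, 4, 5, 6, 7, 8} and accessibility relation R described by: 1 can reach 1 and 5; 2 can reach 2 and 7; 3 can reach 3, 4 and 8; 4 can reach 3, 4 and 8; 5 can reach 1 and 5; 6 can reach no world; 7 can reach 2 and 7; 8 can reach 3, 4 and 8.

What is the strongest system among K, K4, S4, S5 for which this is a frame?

Transitive (axiom 4): yes — every two-step R-path is closed by a direct edge.
Reflexive (axiom T): no — 6 is not related to itself.
Euclidean (axiom 5): yes — any two successors of a common world are R-related.
So F validates K, K4; S4 would additionally require R to be reflexive. The strongest is K4.

K4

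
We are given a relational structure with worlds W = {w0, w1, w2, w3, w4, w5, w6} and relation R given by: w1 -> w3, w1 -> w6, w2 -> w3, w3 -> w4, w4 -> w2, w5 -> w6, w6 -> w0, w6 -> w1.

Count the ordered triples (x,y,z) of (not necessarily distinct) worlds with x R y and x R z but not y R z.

Enumerating: (w1,w3,w3), (w1,w3,w6), (w1,w6,w3), (w1,w6,w6), (w2,w3,w3), (w3,w4,w4), (w4,w2,w2), (w5,w6,w6), (w6,w0,w0), (w6,w0,w1), (w6,w1,w0), (w6,w1,w1).

12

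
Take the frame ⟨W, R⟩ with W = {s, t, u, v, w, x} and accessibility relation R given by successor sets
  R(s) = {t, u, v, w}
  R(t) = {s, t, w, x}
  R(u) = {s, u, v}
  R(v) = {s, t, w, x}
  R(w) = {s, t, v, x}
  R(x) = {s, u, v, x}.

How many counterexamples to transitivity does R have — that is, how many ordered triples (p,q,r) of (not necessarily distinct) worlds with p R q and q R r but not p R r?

Enumerating: (s,t,s), (s,t,x), (s,u,s), (s,v,s), (s,v,x), (s,w,s), (s,w,x), (t,s,u), (t,s,v), (t,w,v), (t,x,u), (t,x,v), … and 19 more.
Total: 31.

31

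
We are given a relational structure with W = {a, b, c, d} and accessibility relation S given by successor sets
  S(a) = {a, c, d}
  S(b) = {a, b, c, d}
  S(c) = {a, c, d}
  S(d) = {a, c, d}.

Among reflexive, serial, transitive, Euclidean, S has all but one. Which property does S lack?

Euclidean

Reflexive: yes — every world is S-related to itself.
Serial: yes — every world has a successor (e.g. a S a).
Transitive: yes — every two-step S-path is closed by a direct edge.
Euclidean: no — b S a and b S b, but not a S b.
Only Euclidean fails.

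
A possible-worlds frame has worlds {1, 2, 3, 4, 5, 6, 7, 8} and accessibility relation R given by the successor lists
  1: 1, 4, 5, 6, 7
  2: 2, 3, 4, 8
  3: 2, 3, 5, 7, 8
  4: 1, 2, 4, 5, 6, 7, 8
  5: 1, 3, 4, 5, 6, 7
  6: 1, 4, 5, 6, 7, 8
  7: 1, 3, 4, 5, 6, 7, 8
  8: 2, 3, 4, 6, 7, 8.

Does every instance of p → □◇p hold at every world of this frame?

Yes

The schema B characterises exactly the symmetric frames.
Symmetric: yes — every pair in R has its reverse in R.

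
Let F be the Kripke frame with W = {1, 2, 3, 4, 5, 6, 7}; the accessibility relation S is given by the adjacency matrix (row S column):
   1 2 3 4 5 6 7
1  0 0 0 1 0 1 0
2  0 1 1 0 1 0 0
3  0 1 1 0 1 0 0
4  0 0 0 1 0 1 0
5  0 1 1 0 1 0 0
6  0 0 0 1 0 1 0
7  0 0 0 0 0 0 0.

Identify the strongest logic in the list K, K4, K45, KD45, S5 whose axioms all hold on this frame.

K45

Transitive (axiom 4): yes — every two-step S-path is closed by a direct edge.
Euclidean (axiom 5): yes — any two successors of a common world are S-related.
Serial (axiom D): no — 7 has no S-successor.
Reflexive (axiom T): no — 1 is not related to itself.
So F validates K, K4, K45; KD45 would additionally require S to be serial. The strongest is K45.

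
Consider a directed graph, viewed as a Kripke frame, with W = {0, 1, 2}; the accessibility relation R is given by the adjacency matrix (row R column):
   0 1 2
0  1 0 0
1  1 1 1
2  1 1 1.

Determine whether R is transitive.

Yes

Transitive: yes — every two-step R-path is closed by a direct edge.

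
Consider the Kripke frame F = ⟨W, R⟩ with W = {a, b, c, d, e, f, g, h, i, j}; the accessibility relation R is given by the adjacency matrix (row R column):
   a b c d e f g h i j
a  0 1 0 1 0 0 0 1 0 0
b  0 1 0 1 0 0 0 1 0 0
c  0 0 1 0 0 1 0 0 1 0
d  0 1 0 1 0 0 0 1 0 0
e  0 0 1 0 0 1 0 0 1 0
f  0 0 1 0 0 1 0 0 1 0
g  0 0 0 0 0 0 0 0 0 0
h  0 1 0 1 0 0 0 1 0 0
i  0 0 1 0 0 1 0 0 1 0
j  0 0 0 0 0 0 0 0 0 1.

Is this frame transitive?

Yes

Transitive: yes — every two-step R-path is closed by a direct edge.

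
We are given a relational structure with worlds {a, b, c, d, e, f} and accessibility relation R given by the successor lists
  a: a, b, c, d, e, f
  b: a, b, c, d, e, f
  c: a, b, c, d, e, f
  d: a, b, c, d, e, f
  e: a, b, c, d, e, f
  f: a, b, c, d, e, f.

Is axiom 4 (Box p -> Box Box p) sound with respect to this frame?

Axiom 4 corresponds to the accessibility relation being transitive.
Transitive: yes — every two-step R-path is closed by a direct edge.

Yes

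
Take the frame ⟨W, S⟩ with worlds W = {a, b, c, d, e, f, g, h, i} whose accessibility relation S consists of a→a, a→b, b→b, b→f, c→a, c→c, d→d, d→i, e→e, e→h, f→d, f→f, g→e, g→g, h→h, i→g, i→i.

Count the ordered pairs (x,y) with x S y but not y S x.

8

Enumerating: (a,b), (b,f), (c,a), (d,i), (e,h), (f,d), (g,e), (i,g).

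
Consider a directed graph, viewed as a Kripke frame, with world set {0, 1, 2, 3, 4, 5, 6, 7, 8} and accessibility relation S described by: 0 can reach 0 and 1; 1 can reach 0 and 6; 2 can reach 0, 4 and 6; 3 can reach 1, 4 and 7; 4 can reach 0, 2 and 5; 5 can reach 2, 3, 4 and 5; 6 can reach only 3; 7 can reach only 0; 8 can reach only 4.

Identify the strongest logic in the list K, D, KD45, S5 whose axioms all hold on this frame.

Serial (axiom D): yes — every world has a successor (e.g. 0 S 0).
Euclidean (axiom 5): no — 1 S 0 and 1 S 6, but not 0 S 6.
Transitive (axiom 4): no — 0 S 1 and 1 S 6, but not 0 S 6.
Reflexive (axiom T): no — 1 is not related to itself.
So F validates K, D; KD45 would additionally require S to be Euclidean and transitive. The strongest is D.

D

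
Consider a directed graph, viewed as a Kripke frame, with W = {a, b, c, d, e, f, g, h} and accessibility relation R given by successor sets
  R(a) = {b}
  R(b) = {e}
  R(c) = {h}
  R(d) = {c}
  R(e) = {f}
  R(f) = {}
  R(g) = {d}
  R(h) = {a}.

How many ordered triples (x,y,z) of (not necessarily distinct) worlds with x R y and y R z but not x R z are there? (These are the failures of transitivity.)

Enumerating: (a,b,e), (b,e,f), (c,h,a), (d,c,h), (g,d,c), (h,a,b).

6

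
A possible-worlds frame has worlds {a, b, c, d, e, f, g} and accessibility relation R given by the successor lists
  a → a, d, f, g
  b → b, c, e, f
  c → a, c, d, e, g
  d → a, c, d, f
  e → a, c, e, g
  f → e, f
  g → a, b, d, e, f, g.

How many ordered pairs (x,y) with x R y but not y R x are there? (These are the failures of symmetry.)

12

Enumerating: (a,f), (b,c), (b,e), (b,f), (c,a), (c,g), (d,f), (e,a), (f,e), (g,b), (g,d), (g,f).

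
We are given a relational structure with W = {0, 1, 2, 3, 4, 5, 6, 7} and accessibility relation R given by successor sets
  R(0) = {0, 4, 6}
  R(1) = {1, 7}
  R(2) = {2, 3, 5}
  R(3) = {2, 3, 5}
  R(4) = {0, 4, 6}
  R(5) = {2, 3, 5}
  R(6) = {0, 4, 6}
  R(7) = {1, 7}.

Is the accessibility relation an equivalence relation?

Yes

Reflexive: yes — every world is R-related to itself.
Symmetric: yes — every pair in R has its reverse in R.
Transitive: yes — every two-step R-path is closed by a direct edge.
So R is an equivalence relation.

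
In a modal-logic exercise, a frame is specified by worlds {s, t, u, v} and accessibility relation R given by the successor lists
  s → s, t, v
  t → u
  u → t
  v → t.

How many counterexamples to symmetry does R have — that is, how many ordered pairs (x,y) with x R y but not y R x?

Enumerating: (s,t), (s,v), (v,t).

3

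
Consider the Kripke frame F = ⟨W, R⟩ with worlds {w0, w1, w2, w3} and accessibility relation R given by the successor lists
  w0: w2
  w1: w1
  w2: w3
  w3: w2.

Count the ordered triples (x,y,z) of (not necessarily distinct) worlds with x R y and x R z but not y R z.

Enumerating: (w0,w2,w2), (w2,w3,w3), (w3,w2,w2).

3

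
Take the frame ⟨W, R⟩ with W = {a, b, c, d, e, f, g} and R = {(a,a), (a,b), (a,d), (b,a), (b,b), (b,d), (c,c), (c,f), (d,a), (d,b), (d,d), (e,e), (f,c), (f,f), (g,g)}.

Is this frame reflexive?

Yes

Reflexive: yes — every world is R-related to itself.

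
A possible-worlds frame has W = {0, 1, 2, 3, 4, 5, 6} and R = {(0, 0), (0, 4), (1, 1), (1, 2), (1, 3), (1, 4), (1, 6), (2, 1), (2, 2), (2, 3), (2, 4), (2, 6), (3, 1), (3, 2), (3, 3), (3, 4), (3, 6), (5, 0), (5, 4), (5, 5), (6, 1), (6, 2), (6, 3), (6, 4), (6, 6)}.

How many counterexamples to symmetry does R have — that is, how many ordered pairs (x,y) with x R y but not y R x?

Enumerating: (0,4), (1,4), (2,4), (3,4), (5,0), (5,4), (6,4).

7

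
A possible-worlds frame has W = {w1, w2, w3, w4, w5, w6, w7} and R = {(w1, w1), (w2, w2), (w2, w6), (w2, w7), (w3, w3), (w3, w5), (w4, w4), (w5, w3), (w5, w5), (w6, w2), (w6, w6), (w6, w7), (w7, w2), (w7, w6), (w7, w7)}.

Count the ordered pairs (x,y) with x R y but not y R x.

R is symmetric; there are no such tuples.

0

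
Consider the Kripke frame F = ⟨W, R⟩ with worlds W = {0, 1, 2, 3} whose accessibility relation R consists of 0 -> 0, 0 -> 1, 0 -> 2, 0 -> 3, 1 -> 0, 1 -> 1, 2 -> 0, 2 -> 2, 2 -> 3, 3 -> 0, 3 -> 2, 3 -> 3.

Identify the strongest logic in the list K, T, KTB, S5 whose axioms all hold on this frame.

KTB

Reflexive (axiom T): yes — every world is R-related to itself.
Symmetric (axiom B): yes — every pair in R has its reverse in R.
Euclidean (axiom 5): no — 0 R 1 and 0 R 2, but not 1 R 2.
So F validates K, T, KTB; S5 would additionally require R to be Euclidean. The strongest is KTB.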